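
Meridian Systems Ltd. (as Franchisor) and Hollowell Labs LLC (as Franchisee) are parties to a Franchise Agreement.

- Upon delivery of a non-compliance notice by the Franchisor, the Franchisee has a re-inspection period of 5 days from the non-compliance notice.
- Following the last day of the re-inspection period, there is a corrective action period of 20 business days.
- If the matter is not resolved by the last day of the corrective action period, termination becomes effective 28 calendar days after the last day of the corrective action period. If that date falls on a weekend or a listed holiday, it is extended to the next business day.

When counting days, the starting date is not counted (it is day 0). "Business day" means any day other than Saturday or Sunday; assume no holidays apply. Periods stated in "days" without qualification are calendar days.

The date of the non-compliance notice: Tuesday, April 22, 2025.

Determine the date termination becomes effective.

The last day of the re-inspection period: 5 calendar days after April 22, 2025 is April 27, 2025.
From Sunday, April 27, 2025, 20 business days (Apr 28, Apr 29, Apr 30, May 1, …, May 21, May 22, May 23, skipping weekends) brings us to Friday, May 23, 2025, which is the last day of the corrective action period.
The date termination becomes effective: May 23, 2025 + 28 days = June 20, 2025. June 20, 2025 is a Friday, so no roll-forward applies.

June 20, 2025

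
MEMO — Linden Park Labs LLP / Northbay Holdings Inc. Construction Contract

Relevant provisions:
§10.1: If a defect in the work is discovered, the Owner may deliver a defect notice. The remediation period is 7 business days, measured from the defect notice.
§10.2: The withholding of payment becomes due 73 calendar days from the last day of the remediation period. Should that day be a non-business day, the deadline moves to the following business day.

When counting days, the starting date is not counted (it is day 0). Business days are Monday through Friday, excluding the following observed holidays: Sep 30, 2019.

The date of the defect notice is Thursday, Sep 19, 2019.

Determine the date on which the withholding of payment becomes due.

From Thursday, Sep 19, 2019, 7 business days (Sep 20, Sep 23, Sep 24, Sep 25, Sep 26, Sep 27, Oct 1, skipping weekends and the listed holiday on Sep 30) brings us to Tuesday, Oct 1, 2019, which is the last day of the remediation period.
Adding 73 calendar days to Oct 1, 2019 gives Dec 13, 2019, which is the date on which the withholding of payment becomes due. Dec 13, 2019 is a Friday and is not a listed holiday, so no roll-forward applies.

Dec 13, 2019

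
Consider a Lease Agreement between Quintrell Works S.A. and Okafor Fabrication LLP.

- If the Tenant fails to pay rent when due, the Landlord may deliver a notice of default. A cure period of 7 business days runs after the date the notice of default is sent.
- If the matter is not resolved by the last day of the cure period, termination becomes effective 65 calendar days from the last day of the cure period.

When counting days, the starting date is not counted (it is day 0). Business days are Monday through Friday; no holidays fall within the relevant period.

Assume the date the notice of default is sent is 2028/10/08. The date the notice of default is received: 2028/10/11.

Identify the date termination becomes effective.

The last day of the cure period: 7 business days after Sunday, 2028/10/08, skipping weekends — Oct 9, Oct 10, Oct 11, Oct 12, Oct 13, Oct 16, Oct 17 — lands on Tuesday, 2028/10/17.
The date termination becomes effective: 65 calendar days after 2028/10/17 is 2028/12/21.

2028/12/21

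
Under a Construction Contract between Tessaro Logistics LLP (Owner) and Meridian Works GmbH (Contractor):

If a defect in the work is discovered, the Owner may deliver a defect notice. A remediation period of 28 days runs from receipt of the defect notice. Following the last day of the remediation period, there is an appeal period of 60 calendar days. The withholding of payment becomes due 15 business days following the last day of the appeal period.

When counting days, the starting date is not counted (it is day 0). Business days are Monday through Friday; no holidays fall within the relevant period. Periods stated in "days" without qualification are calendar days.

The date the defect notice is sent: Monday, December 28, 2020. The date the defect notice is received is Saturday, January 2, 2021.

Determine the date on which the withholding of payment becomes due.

Adding 28 calendar days to January 2, 2021 gives January 30, 2021, which is the last day of the remediation period.
The last day of the appeal period: January 30, 2021 + 60 days = March 31, 2021.
From Wednesday, March 31, 2021, 15 business days (Apr 1, Apr 2, Apr 5, Apr 6, …, Apr 19, Apr 20, Apr 21, skipping weekends) brings us to Wednesday, April 21, 2021, which is the date on which the withholding of payment becomes due.

April 21, 2021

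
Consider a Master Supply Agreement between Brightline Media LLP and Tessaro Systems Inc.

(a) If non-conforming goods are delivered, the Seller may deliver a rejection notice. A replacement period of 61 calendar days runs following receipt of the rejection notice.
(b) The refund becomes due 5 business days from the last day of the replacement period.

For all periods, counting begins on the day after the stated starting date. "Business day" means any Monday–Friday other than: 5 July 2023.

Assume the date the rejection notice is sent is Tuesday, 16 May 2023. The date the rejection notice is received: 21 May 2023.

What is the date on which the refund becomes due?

The last day of the replacement period: 61 calendar days after 21 May 2023 is 21 July 2023.
From Friday, 21 July 2023, 5 business days (Jul 24, Jul 25, Jul 26, Jul 27, Jul 28, skipping weekends) brings us to Friday, 28 July 2023, which is the date on which the refund becomes due.

28 July 2023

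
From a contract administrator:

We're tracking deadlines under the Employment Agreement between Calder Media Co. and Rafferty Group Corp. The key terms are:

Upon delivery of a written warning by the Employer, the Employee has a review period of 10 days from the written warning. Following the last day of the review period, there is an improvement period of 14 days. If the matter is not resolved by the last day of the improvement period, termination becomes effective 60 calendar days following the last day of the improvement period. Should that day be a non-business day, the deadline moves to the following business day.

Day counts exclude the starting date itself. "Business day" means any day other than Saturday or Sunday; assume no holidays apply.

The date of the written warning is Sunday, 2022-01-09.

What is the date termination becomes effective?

Adding 10 calendar days to 2022-01-09 gives 2022-01-19, which is the last day of the review period.
Adding 14 calendar days to 2022-01-19 gives 2022-02-02, which is the last day of the improvement period.
Adding 60 calendar days to 2022-02-02 gives 2022-04-03, which is the date termination becomes effective. That falls on a Sunday, so it rolls to the next business day, Monday, 2022-04-04.

2022-04-04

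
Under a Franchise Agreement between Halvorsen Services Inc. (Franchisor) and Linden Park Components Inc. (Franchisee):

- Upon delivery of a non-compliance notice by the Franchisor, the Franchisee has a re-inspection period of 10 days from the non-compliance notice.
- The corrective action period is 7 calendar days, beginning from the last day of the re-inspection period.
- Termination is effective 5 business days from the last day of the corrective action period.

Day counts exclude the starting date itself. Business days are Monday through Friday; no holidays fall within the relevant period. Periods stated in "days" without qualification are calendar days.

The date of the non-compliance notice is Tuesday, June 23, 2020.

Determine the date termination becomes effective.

July 17, 2020

Adding 10 calendar days to June 23, 2020 gives July 3, 2020, which is the last day of the re-inspection period.
The last day of the corrective action period: July 3, 2020 + 7 days = July 10, 2020.
From Friday, July 10, 2020, 5 business days (Jul 13, Jul 14, Jul 15, Jul 16, Jul 17, skipping weekends) brings us to Friday, July 17, 2020, which is the date termination becomes effective.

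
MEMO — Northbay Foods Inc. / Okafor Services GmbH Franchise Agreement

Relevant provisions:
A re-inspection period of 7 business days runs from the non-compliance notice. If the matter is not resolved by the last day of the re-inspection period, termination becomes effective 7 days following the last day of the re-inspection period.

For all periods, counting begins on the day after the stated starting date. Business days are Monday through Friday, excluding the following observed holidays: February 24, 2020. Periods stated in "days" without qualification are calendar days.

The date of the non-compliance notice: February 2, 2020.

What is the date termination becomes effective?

February 18, 2020

The last day of the re-inspection period: counting 7 business days from Sunday, February 2, 2020 (Feb 3, Feb 4, Feb 5, Feb 6, Feb 7, Feb 10, Feb 11, skipping weekends) reaches Tuesday, February 11, 2020.
The date termination becomes effective: February 11, 2020 + 7 days = February 18, 2020.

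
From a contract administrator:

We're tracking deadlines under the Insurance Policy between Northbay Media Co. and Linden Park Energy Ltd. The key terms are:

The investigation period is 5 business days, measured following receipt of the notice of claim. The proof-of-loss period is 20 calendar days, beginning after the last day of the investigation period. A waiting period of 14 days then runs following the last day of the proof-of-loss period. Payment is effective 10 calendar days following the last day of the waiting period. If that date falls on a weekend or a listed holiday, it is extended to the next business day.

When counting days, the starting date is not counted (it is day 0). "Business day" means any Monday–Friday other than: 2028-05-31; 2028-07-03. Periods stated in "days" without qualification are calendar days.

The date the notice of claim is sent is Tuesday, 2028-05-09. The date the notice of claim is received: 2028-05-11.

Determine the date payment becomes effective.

The last day of the investigation period: 5 business days after Thursday, 2028-05-11, skipping weekends — May 12, May 15, May 16, May 17, May 18 — lands on Thursday, 2028-05-18.
Adding 20 calendar days to 2028-05-18 gives 2028-06-07, which is the last day of the proof-of-loss period.
The last day of the waiting period: 14 calendar days after 2028-06-07 is 2028-06-21.
Adding 10 calendar days to 2028-06-21 gives 2028-07-01, which is the date payment becomes effective. That falls on a Saturday, so it rolls to the next business day, Tuesday, 2028-07-04.

2028-07-04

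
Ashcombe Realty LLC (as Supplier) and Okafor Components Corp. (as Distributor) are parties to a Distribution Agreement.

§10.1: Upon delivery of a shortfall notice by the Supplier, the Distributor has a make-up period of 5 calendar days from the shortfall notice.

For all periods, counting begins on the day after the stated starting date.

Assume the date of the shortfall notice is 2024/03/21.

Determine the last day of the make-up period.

The last day of the make-up period: 5 calendar days after 2024/03/21 is 2024/03/26.

2024/03/26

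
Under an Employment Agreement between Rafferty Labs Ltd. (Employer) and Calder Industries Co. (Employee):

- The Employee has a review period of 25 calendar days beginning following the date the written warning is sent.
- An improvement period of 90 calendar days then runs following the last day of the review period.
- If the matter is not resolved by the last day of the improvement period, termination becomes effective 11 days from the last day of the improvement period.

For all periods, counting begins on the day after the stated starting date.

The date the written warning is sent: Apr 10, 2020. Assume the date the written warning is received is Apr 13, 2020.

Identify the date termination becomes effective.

The last day of the review period: Apr 10, 2020 + 25 days = May 5, 2020.
Adding 90 calendar days to May 5, 2020 gives Aug 3, 2020, which is the last day of the improvement period.
Adding 11 calendar days to Aug 3, 2020 gives Aug 14, 2020, which is the date termination becomes effective.

Aug 14, 2020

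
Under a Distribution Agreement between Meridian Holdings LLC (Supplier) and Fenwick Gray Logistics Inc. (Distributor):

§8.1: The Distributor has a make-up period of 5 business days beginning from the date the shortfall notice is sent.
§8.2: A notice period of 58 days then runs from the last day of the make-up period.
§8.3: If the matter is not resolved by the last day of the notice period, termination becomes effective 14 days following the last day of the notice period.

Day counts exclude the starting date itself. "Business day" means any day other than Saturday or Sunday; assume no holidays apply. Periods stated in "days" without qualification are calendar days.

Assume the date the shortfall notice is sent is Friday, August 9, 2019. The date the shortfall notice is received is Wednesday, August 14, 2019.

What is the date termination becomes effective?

October 27, 2019

The last day of the make-up period: counting 5 business days from Friday, August 9, 2019 (Aug 12, Aug 13, Aug 14, Aug 15, Aug 16, skipping weekends) reaches Friday, August 16, 2019.
Adding 58 calendar days to August 16, 2019 gives October 13, 2019, which is the last day of the notice period.
The date termination becomes effective: October 13, 2019 + 14 days = October 27, 2019.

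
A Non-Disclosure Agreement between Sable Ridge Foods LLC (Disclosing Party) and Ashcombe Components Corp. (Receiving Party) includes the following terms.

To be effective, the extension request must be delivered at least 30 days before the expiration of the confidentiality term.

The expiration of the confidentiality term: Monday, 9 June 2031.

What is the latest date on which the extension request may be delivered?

10 May 2031

9 June 2031 minus 30 days is 10 May 2031.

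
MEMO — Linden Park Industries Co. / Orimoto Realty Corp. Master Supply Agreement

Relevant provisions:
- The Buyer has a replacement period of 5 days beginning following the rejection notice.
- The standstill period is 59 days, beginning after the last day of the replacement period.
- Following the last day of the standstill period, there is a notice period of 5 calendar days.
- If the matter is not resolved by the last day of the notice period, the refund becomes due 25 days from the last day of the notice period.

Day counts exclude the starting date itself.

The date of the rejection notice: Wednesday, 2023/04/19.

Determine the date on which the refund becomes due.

The last day of the replacement period: 2023/04/19 + 5 days = 2023/04/24.
The last day of the standstill period: 59 calendar days after 2023/04/24 is 2023/06/22.
Adding 5 calendar days to 2023/06/22 gives 2023/06/27, which is the last day of the notice period.
The date on which the refund becomes due: 2023/06/27 + 25 days = 2023/07/22.

2023/07/22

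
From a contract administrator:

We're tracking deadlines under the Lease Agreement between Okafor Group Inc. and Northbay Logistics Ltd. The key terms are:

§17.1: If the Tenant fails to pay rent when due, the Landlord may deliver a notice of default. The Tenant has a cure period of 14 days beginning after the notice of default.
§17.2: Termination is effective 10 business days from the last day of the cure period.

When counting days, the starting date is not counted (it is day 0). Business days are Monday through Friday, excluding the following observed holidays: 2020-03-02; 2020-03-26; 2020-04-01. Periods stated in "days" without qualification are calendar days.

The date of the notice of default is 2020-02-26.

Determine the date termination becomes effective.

The last day of the cure period: 14 calendar days after 2020-02-26 is 2020-03-11.
The date termination becomes effective: 10 business days after Wednesday, 2020-03-11, skipping weekends — Mar 12, Mar 13, Mar 16, Mar 17, Mar 18, Mar 19, Mar 20, Mar 23, Mar 24, Mar 25 — lands on Wednesday, 2020-03-25.

2020-03-25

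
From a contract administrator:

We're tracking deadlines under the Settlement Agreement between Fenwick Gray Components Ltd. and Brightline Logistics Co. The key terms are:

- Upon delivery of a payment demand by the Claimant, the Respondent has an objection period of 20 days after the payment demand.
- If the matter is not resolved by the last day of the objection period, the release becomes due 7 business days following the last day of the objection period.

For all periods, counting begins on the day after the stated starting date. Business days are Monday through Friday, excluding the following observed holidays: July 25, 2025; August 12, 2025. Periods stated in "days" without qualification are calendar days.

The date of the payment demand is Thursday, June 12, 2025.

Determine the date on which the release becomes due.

Adding 20 calendar days to June 12, 2025 gives July 2, 2025, which is the last day of the objection period.
From Wednesday, July 2, 2025, 7 business days (Jul 3, Jul 4, Jul 7, Jul 8, Jul 9, Jul 10, Jul 11, skipping weekends) brings us to Friday, July 11, 2025, which is the date on which the release becomes due.

July 11, 2025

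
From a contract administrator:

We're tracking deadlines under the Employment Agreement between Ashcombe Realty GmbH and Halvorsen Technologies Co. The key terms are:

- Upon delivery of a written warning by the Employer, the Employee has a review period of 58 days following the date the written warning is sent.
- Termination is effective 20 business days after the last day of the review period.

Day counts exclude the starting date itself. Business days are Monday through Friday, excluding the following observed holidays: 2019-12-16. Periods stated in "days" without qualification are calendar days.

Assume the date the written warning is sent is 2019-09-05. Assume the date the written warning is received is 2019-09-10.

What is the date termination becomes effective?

2019-11-29

The last day of the review period: 58 calendar days after 2019-09-05 is 2019-11-02.
The date termination becomes effective: 20 business days after Saturday, 2019-11-02, skipping weekends — Nov 4, Nov 5, Nov 6, Nov 7, …, Nov 27, Nov 28, Nov 29 — lands on Friday, 2019-11-29.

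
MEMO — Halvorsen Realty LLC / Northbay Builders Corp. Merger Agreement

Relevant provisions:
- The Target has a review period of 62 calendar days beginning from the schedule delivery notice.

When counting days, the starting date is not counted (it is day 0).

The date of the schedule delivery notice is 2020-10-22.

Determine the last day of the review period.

Adding 62 calendar days to 2020-10-22 gives 2020-12-23, which is the last day of the review period.

2020-12-23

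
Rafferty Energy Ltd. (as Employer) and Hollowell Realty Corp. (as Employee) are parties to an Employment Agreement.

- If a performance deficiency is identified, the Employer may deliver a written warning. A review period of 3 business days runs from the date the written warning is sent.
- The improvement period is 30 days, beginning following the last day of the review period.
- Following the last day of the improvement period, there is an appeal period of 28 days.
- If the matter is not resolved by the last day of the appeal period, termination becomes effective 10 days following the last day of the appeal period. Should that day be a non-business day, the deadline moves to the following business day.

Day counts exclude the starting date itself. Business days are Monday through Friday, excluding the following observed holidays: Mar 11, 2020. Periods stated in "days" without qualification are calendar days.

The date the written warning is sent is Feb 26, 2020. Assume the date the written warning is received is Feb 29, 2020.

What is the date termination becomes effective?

The last day of the review period: 3 business days after Wednesday, Feb 26, 2020, skipping weekends — Feb 27, Feb 28, Mar 2 — lands on Monday, Mar 2, 2020.
The last day of the improvement period: 30 calendar days after Mar 2, 2020 is Apr 1, 2020.
The last day of the appeal period: 28 calendar days after Apr 1, 2020 is Apr 29, 2020.
The date termination becomes effective: 10 calendar days after Apr 29, 2020 is May 9, 2020. That falls on a Saturday, so it rolls to the next business day, Monday, May 11, 2020.

May 11, 2020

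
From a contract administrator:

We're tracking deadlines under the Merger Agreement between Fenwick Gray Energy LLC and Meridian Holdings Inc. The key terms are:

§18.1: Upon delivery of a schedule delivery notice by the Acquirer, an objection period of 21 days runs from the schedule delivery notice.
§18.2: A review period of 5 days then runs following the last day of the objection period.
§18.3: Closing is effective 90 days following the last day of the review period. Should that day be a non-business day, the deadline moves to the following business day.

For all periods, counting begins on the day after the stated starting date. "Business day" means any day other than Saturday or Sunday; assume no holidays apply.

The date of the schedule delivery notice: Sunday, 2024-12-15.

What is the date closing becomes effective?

The last day of the objection period: 21 calendar days after 2024-12-15 is 2025-01-05.
The last day of the review period: 2025-01-05 + 5 days = 2025-01-10.
The date closing becomes effective: 2025-01-10 + 90 days = 2025-04-10. 2025-04-10 is a Thursday, so no roll-forward applies.

2025-04-10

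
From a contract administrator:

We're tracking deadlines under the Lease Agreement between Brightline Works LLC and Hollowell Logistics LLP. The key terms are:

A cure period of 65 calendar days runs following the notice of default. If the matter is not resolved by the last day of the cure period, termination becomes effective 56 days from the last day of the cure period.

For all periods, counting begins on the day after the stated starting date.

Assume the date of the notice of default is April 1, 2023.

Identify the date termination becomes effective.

Adding 65 calendar days to April 1, 2023 gives June 5, 2023, which is the last day of the cure period.
The date termination becomes effective: 56 calendar days after June 5, 2023 is July 31, 2023.

July 31, 2023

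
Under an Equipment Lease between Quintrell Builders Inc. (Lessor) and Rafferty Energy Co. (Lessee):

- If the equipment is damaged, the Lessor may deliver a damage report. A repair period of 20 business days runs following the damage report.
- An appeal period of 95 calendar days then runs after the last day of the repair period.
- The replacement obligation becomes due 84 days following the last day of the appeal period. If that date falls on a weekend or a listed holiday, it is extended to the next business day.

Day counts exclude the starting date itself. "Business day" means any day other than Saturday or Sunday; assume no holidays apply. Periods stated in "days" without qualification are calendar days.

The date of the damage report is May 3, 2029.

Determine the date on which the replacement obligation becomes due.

Nov 26, 2029

From Thursday, May 3, 2029, 20 business days (May 4, May 7, May 8, May 9, …, May 29, May 30, May 31, skipping weekends) brings us to Thursday, May 31, 2029, which is the last day of the repair period.
The last day of the appeal period: 95 calendar days after May 31, 2029 is Sep 3, 2029.
The date on which the replacement obligation becomes due: Sep 3, 2029 + 84 days = Nov 26, 2029. Nov 26, 2029 is a Monday, so no roll-forward applies.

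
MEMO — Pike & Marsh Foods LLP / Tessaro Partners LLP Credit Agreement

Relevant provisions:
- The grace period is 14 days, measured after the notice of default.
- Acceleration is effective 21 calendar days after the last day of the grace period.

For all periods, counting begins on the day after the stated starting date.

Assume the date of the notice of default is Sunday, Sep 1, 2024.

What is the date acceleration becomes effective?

Oct 6, 2024

The last day of the grace period: Sep 1, 2024 + 14 days = Sep 15, 2024.
The date acceleration becomes effective: Sep 15, 2024 + 21 days = Oct 6, 2024.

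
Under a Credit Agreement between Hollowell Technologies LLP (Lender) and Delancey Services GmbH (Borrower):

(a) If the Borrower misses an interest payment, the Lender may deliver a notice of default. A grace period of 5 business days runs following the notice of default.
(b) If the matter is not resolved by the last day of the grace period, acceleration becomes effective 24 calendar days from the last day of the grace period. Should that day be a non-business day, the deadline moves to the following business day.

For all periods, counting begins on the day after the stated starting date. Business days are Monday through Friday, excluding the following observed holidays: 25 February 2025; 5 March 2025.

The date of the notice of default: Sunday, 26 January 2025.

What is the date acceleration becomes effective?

24 February 2025

The last day of the grace period: 5 business days after Sunday, 26 January 2025, skipping weekends — Jan 27, Jan 28, Jan 29, Jan 30, Jan 31 — lands on Friday, 31 January 2025.
The date acceleration becomes effective: 24 calendar days after 31 January 2025 is 24 February 2025. 24 February 2025 is a Monday and is not a listed holiday, so no roll-forward applies.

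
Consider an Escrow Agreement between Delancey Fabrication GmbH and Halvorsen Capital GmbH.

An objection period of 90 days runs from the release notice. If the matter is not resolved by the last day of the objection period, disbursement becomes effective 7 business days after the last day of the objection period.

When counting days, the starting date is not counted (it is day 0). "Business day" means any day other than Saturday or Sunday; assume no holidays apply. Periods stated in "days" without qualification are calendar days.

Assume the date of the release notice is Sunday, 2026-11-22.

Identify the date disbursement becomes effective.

The last day of the objection period: 90 calendar days after 2026-11-22 is 2027-02-20.
From Saturday, 2027-02-20, 7 business days (Feb 22, Feb 23, Feb 24, Feb 25, Feb 26, Mar 1, Mar 2, skipping weekends) brings us to Tuesday, 2027-03-02, which is the date disbursement becomes effective.

2027-03-02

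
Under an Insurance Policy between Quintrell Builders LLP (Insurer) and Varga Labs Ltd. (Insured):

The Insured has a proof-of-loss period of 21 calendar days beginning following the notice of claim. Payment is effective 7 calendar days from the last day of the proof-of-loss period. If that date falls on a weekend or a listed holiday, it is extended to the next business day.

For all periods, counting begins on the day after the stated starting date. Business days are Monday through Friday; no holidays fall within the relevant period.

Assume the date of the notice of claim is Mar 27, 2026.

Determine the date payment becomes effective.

Apr 24, 2026

Adding 21 calendar days to Mar 27, 2026 gives Apr 17, 2026, which is the last day of the proof-of-loss period.
The date payment becomes effective: 7 calendar days after Apr 17, 2026 is Apr 24, 2026. Apr 24, 2026 is a Friday, so no roll-forward applies.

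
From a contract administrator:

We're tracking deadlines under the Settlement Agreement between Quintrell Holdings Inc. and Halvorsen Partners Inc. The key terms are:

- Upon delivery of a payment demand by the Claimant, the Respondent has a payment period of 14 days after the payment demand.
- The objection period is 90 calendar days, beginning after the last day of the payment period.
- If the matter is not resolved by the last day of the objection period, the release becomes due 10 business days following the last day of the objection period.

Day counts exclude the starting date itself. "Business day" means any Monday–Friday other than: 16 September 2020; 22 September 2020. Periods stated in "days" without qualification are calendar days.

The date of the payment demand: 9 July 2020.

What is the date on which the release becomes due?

The last day of the payment period: 9 July 2020 + 14 days = 23 July 2020.
Adding 90 calendar days to 23 July 2020 gives 21 October 2020, which is the last day of the objection period.
From Wednesday, 21 October 2020, 10 business days (Oct 22, Oct 23, Oct 26, Oct 27, Oct 28, Oct 29, Oct 30, Nov 2, Nov 3, Nov 4, skipping weekends) brings us to Wednesday, 4 November 2020, which is the date on which the release becomes due.

4 November 2020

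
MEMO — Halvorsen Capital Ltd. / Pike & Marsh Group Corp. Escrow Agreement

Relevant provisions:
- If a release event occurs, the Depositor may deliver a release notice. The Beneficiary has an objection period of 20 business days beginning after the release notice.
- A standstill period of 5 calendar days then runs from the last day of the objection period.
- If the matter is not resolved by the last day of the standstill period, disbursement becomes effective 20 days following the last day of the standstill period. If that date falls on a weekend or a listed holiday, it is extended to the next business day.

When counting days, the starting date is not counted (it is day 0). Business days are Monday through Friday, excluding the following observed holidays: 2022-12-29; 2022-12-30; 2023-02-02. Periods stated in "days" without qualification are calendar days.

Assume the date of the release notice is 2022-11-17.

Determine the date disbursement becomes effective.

2023-01-09

The last day of the objection period: 20 business days after Thursday, 2022-11-17, skipping weekends — Nov 18, Nov 21, Nov 22, Nov 23, …, Dec 13, Dec 14, Dec 15 — lands on Thursday, 2022-12-15.
Adding 5 calendar days to 2022-12-15 gives 2022-12-20, which is the last day of the standstill period.
The date disbursement becomes effective: 2022-12-20 + 20 days = 2023-01-09. 2023-01-09 is a Monday and is not a listed holiday, so no roll-forward applies.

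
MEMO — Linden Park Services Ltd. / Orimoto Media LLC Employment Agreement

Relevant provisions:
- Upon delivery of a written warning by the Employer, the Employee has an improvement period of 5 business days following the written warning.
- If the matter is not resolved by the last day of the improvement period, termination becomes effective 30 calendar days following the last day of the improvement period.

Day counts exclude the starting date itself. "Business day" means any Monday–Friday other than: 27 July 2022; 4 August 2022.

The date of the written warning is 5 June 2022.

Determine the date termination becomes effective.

10 July 2022

The last day of the improvement period: counting 5 business days from Sunday, 5 June 2022 (Jun 6, Jun 7, Jun 8, Jun 9, Jun 10, skipping weekends) reaches Friday, 10 June 2022.
The date termination becomes effective: 10 June 2022 + 30 days = 10 July 2022.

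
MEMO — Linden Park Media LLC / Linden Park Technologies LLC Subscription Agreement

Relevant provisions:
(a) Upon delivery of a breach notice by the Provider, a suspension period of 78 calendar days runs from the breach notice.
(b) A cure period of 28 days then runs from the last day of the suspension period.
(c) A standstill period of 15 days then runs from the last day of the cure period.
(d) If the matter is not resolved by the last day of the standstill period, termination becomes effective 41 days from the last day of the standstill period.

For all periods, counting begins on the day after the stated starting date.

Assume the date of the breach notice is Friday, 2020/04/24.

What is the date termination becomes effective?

2020/10/03

The last day of the suspension period: 78 calendar days after 2020/04/24 is 2020/07/11.
The last day of the cure period: 2020/07/11 + 28 days = 2020/08/08.
Adding 15 calendar days to 2020/08/08 gives 2020/08/23, which is the last day of the standstill period.
The date termination becomes effective: 2020/08/23 + 41 days = 2020/10/03.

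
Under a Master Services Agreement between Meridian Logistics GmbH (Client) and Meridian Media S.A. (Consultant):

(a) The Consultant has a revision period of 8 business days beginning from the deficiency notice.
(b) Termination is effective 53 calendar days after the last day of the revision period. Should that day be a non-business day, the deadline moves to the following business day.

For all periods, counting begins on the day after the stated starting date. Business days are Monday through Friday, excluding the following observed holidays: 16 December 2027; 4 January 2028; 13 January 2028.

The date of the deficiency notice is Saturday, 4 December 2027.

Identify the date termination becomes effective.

7 February 2028

The last day of the revision period: 8 business days after Saturday, 4 December 2027, skipping weekends — Dec 6, Dec 7, Dec 8, Dec 9, Dec 10, Dec 13, Dec 14, Dec 15 — lands on Wednesday, 15 December 2027.
The date termination becomes effective: 15 December 2027 + 53 days = 6 February 2028. That falls on a Sunday, so it rolls to the next business day, Monday, 7 February 2028.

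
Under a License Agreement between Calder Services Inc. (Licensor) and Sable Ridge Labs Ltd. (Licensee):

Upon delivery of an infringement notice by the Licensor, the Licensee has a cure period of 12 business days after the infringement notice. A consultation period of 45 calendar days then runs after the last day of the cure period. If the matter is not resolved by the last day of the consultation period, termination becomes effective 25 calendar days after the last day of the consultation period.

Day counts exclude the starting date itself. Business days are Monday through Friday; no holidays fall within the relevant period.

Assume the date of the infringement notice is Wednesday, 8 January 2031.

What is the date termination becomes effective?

The last day of the cure period: 12 business days after Wednesday, 8 January 2031, skipping weekends — Jan 9, Jan 10, Jan 13, Jan 14, …, Jan 22, Jan 23, Jan 24 — lands on Friday, 24 January 2031.
The last day of the consultation period: 45 calendar days after 24 January 2031 is 10 March 2031.
The date termination becomes effective: 25 calendar days after 10 March 2031 is 4 April 2031.

4 April 2031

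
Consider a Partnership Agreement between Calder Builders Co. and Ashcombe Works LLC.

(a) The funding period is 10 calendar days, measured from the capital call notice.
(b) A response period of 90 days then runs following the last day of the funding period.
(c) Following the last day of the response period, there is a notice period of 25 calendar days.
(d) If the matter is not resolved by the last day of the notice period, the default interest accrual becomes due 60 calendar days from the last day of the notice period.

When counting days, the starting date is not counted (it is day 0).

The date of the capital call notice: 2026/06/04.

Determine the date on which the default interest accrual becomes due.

Adding 10 calendar days to 2026/06/04 gives 2026/06/14, which is the last day of the funding period.
Adding 90 calendar days to 2026/06/14 gives 2026/09/12, which is the last day of the response period.
The last day of the notice period: 2026/09/12 + 25 days = 2026/10/07.
The date on which the default interest accrual becomes due: 60 calendar days after 2026/10/07 is 2026/12/06.

2026/12/06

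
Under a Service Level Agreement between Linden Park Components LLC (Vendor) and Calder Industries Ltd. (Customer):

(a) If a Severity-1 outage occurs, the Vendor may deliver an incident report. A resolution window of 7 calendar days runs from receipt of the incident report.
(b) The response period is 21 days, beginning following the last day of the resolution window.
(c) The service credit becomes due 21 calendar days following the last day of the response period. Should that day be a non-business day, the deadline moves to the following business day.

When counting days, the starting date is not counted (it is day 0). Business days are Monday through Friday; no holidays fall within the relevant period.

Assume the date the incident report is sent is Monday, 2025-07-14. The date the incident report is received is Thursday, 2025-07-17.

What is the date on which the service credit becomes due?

Adding 7 calendar days to 2025-07-17 gives 2025-07-24, which is the last day of the resolution window.
The last day of the response period: 2025-07-24 + 21 days = 2025-08-14.
The date on which the service credit becomes due: 2025-08-14 + 21 days = 2025-09-04. 2025-09-04 is a Thursday, so no roll-forward applies.

2025-09-04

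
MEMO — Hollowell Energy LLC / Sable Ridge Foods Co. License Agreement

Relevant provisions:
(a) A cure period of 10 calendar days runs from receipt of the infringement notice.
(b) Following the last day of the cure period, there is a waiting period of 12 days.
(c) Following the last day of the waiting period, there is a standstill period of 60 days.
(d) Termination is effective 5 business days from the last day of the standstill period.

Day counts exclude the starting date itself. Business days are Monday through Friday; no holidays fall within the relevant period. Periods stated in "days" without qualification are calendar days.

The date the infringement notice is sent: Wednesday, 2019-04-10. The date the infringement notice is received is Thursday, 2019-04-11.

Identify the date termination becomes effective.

Adding 10 calendar days to 2019-04-11 gives 2019-04-21, which is the last day of the cure period.
The last day of the waiting period: 12 calendar days after 2019-04-21 is 2019-05-03.
Adding 60 calendar days to 2019-05-03 gives 2019-07-02, which is the last day of the standstill period.
The date termination becomes effective: counting 5 business days from Tuesday, 2019-07-02 (Jul 3, Jul 4, Jul 5, Jul 8, Jul 9, skipping weekends) reaches Tuesday, 2019-07-09.

2019-07-09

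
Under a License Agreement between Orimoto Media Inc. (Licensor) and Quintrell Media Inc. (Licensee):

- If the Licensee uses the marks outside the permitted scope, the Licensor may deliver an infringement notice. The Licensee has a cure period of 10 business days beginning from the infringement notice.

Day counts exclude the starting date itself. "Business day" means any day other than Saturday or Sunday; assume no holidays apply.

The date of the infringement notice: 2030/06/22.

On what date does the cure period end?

The last day of the cure period: counting 10 business days from Saturday, 2030/06/22 (Jun 24, Jun 25, Jun 26, Jun 27, Jun 28, Jul 1, Jul 2, Jul 3, Jul 4, Jul 5, skipping weekends) reaches Friday, 2030/07/05.

2030/07/05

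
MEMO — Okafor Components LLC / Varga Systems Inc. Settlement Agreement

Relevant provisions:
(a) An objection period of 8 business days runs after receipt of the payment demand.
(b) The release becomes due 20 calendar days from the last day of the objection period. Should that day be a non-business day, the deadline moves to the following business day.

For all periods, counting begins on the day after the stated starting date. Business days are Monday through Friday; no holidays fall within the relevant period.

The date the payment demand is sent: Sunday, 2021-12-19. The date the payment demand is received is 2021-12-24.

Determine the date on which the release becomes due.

The last day of the objection period: 8 business days after Friday, 2021-12-24, skipping weekends — Dec 27, Dec 28, Dec 29, Dec 30, Dec 31, Jan 3, Jan 4, Jan 5 — lands on Wednesday, 2022-01-05.
The date on which the release becomes due: 20 calendar days after 2022-01-05 is 2022-01-25. 2022-01-25 is a Tuesday, so no roll-forward applies.

2022-01-25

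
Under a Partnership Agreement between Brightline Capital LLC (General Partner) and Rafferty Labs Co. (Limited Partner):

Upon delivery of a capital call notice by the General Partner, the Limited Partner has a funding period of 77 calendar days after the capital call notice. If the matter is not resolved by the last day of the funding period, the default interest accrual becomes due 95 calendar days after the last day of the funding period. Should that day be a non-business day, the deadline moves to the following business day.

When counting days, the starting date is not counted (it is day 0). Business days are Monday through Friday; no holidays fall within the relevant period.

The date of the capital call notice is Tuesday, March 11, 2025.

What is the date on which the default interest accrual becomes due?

The last day of the funding period: March 11, 2025 + 77 days = May 27, 2025.
The date on which the default interest accrual becomes due: May 27, 2025 + 95 days = August 30, 2025. That falls on a Saturday, so it rolls to the next business day, Monday, September 1, 2025.

September 1, 2025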